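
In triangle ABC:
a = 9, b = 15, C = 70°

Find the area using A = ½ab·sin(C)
A = ½·a·b·sin(C) = ½·9·15·sin(70°)
sin(70°) ≈ 0.939693
A ≈ ½·135·0.939693 = 67.5·0.939693 ≈ 63.4293

Area = 63.43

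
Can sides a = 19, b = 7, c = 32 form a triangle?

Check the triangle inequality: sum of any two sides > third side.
a + b vs c: 19 + 7 = 26 ≤ 32  ✗
a + c vs b: 19 + 32 = 51 > 7  ✓
b + c vs a: 7 + 32 = 39 > 19  ✓

No: 19 + 7 = 26 is not > 32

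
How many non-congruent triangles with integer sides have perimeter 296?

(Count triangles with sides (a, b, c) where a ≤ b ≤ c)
Let a ≤ b ≤ c with a + b + c = 296. The only binding inequality is a + b > c, i.e. 296 − c > c, so c < 296/2; and c ≥ 296/3 since c is the largest side.
So 99 ≤ c ≤ 147. For each c, b runs from ⌈(296 − c)/2⌉ up to c (then a = 296 − b − c satisfies 1 ≤ a ≤ b automatically), giving c − ⌈(296 − c)/2⌉ + 1 choices.
Summing over c: 1 + 3 + 4 + 6 + … + 72 + 73  (49 terms, c = 99, …, 147) = 1825
Check (closed form: nearest integer to p²/48 for even p, (p+3)²/48 for odd p): 296²/48 = 87616/48 ≈ 1825.33 → 1825

1825 triangles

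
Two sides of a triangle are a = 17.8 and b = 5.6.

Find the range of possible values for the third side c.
Triangle inequality: |a − b| < c < a + b
|a − b| = |17.8 − 5.6| = 12.2
a + b = 17.8 + 5.6 = 23.4

12.2 < c < 23.4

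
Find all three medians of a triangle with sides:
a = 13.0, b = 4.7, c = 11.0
Median formula: m_a = ½√(2b² + 2c² − a²) (and cyclically). a² = 169, b² = 22.09, c² = 121.
m_a = ½√(2·22.09 + 2·121 − 169) = ½√117.18 ≈ ½·10.825 ≈ 5.41249
m_b = ½√(2·169 + 2·121 − 22.09) = ½√557.91 ≈ ½·23.6201 ≈ 11.8101
m_c = ½√(2·169 + 2·22.09 − 121) = ½√261.18 ≈ ½·16.1611 ≈ 8.08053

m_a = 5.412, m_b = 11.81, m_c = 8.081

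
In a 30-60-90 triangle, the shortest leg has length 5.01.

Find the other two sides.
In a 30-60-90 triangle the sides are in ratio 1 : √3 : 2 (short leg : long leg : hypotenuse).
Long leg = 5.01·√3 ≈ 5.01·1.73205 ≈ 8.67757
Hypotenuse = 2·5.01 = 10.02

Long leg = 5.01√3 = 8.678, Hypotenuse = 10.02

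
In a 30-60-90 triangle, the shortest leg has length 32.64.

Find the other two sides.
In a 30-60-90 triangle the sides are in ratio 1 : √3 : 2 (short leg : long leg : hypotenuse).
Long leg = 32.64·√3 ≈ 32.64·1.73205 ≈ 56.5341
Hypotenuse = 2·32.64 = 65.28

Long leg = 32.64√3 = 56.53, Hypotenuse = 65.28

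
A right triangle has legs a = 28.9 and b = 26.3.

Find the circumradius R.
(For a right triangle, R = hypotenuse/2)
Hypotenuse c = √(a² + b²) = √(835.21 + 691.69) = √1526.9 ≈ 39.0756
R = c/2 ≈ 39.0756/2 ≈ 19.5378

R = 19.54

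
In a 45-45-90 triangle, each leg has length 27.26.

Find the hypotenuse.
In a 45-45-90 triangle the sides are in ratio 1 : 1 : √2, so hypotenuse = leg·√2.
Hypotenuse = 27.26·√2 ≈ 27.26·1.41421 ≈ 38.5515

Hypotenuse = 27.26√2 = 38.55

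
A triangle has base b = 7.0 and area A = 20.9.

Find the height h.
A = ½·b·h  ⇒  h = 2A/b = 2·20.9/7.0 = 41.8/7.0 ≈ 5.97143

h = 5.971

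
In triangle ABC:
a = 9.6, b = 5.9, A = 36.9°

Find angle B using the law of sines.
a/sin(A) = b/sin(B)  ⇒  sin(B) = b·sin(A)/a = 5.9·sin(36.9°)/9.6
sin(36.9°) ≈ 0.60042
sin(B) ≈ 5.9·0.60042/9.6 ≈ 3.54248/9.6 ≈ 0.369008
B = arcsin(0.369008) ≈ 21.6545°
(Since b ≤ a we need B ≤ A, so the obtuse alternative 180° − 21.6545° ≈ 158.346° is rejected.)

B = 21.65°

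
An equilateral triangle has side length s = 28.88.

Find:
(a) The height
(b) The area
(a) The height splits the triangle into two 30-60-90 halves: h = s·√3/2 = 28.88·1.73205/2 ≈ 50.0216/2 ≈ 25.0108
(b) Area = (√3/4)·s² = (√3/4)·28.88² = (√3/4)·834.0544 ≈ 0.433013·834.0544 ≈ 361.156

Height = 25.01, Area = 361.2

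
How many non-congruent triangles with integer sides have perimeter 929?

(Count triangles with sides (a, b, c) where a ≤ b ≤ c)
Let a ≤ b ≤ c with a + b + c = 929. The only binding inequality is a + b > c, i.e. 929 − c > c, so c < 929/2; and c ≥ 929/3 since c is the largest side.
So 310 ≤ c ≤ 464. For each c, b runs from ⌈(929 − c)/2⌉ up to c (then a = 929 − b − c satisfies 1 ≤ a ≤ b automatically), giving c − ⌈(929 − c)/2⌉ + 1 choices.
Summing over c: 1 + 3 + 4 + 6 + … + 231 + 232  (155 terms, c = 310, …, 464) = 18096
Check (closed form: nearest integer to p²/48 for even p, (p+3)²/48 for odd p): (929+3)²/48 = 932²/48 = 868624/48 ≈ 18096.33 → 18096

18096 triangles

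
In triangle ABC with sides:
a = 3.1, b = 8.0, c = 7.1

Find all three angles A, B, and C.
Law of cosines for each angle (a² = 9.61, b² = 64, c² = 50.41):
cos(A) = (b² + c² − a²)/(2bc) = (64 + 50.41 − 9.61)/(2·8.0·7.1) = 104.8/113.6 ≈ 0.922535  ⇒  A ≈ 22.7004°
cos(B) = (a² + c² − b²)/(2ac) = (9.61 + 50.41 − 64)/(2·3.1·7.1) = -3.98/44.02 ≈ -0.0904134  ⇒  B ≈ 95.1874°
cos(C) = (a² + b² − c²)/(2ab) = (9.61 + 64 − 50.41)/(2·3.1·8.0) = 23.2/49.6 ≈ 0.467742  ⇒  C ≈ 62.1122°
Check: A + B + C ≈ 180°

A = 22.7°, B = 95.19°, C = 62.11°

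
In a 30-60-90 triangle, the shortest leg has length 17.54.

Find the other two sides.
In a 30-60-90 triangle the sides are in ratio 1 : √3 : 2 (short leg : long leg : hypotenuse).
Long leg = 17.54·√3 ≈ 17.54·1.73205 ≈ 30.3802
Hypotenuse = 2·17.54 = 35.08

Long leg = 17.54√3 = 30.38, Hypotenuse = 35.08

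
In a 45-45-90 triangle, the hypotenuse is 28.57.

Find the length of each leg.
In a 45-45-90 triangle hypotenuse = leg·√2, so leg = hypotenuse/√2.
Leg = 28.57/√2 ≈ 28.57/1.41421 ≈ 20.202

Each leg = 20.2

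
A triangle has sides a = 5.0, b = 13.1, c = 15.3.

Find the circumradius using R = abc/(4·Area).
First find the area with Heron's formula.
s = (5.0 + 13.1 + 15.3)/2 = 16.7
Area = √(s(s−a)(s−b)(s−c)) = √(16.7·11.7·3.6·1.4) ≈ √984.766 ≈ 31.381
abc = 5.0·13.1·15.3 = 1002.15
R = abc/(4·Area) ≈ 1002.15/(4·31.381) = 1002.15/125.524 ≈ 7.98374

R = 7.984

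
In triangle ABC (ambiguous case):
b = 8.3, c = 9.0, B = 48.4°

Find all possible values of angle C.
b/sin(B) = c/sin(C)  ⇒  sin(C) = c·sin(B)/b = 9.0·sin(48.4°)/8.3
sin(48.4°) ≈ 0.747798
sin(C) ≈ 9.0·0.747798/8.3 ≈ 6.73018/8.3 ≈ 0.810865
Candidate 1: C₁ = arcsin(0.810865) ≈ 54.1806°  →  A = 180° − 48.4° − 54.1806° ≈ 77.4194° > 0, valid
Candidate 2: C₂ = 180° − C₁ ≈ 125.819°  →  A = 180° − 48.4° − 125.819° ≈ 5.78057° > 0, valid

C = 54.18° or C = 125.8° (two solutions)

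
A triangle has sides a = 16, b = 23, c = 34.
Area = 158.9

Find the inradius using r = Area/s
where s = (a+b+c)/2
s = (16 + 23 + 34)/2 = 73/2 = 36.5
r = Area/s = 158.9/36.5 ≈ 4.35342

r = 4.353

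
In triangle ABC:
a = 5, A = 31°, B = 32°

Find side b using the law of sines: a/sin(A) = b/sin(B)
a/sin(A) = b/sin(B)  ⇒  b = a·sin(B)/sin(A) = 5·sin(32°)/sin(31°)
sin(32°) ≈ 0.529919, sin(31°) ≈ 0.515038
b ≈ 5·0.529919/0.515038 ≈ 2.6496/0.515038 ≈ 5.14447

b = 5.144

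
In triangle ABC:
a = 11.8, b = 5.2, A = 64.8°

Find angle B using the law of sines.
a/sin(A) = b/sin(B)  ⇒  sin(B) = b·sin(A)/a = 5.2·sin(64.8°)/11.8
sin(64.8°) ≈ 0.904827
sin(B) ≈ 5.2·0.904827/11.8 ≈ 4.7051/11.8 ≈ 0.398737
B = arcsin(0.398737) ≈ 23.4993°
(Since b ≤ a we need B ≤ A, so the obtuse alternative 180° − 23.4993° ≈ 156.501° is rejected.)

B = 23.5°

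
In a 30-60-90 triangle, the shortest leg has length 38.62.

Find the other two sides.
In a 30-60-90 triangle the sides are in ratio 1 : √3 : 2 (short leg : long leg : hypotenuse).
Long leg = 38.62·√3 ≈ 38.62·1.73205 ≈ 66.8918
Hypotenuse = 2·38.62 = 77.24

Long leg = 38.62√3 = 66.89, Hypotenuse = 77.24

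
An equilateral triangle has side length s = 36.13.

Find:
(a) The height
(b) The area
(a) The height splits the triangle into two 30-60-90 halves: h = s·√3/2 = 36.13·1.73205/2 ≈ 62.579/2 ≈ 31.2895
(b) Area = (√3/4)·s² = (√3/4)·36.13² = (√3/4)·1305.3769 ≈ 0.433013·1305.3769 ≈ 565.245

Height = 31.29, Area = 565.2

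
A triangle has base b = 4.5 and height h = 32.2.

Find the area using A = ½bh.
A = ½·b·h = ½·4.5·32.2 = ½·144.9 = 72.45

Area = 72.45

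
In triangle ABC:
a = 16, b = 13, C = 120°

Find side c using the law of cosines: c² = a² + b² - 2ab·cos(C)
c² = 16² + 13² − 2·16·13·cos(120°)
cos(120°) ≈ -0.5
c² ≈ 256 + 169 − 416·(-0.5) ≈ 425 + 208 ≈ 633
c ≈ √633 ≈ 25.1595

c = 25.16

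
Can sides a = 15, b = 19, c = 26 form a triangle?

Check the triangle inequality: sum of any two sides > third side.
a + b vs c: 15 + 19 = 34 > 26  ✓
a + c vs b: 15 + 26 = 41 > 19  ✓
b + c vs a: 19 + 26 = 45 > 15  ✓

Yes, triangle inequality satisfied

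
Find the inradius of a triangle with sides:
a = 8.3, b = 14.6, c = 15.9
r = Area/s where s is the semi-perimeter.
s = (8.3 + 14.6 + 15.9)/2 = 38.8/2 = 19.4
Area = √(s(s−a)(s−b)(s−c)) = √(19.4·11.1·4.8·3.5) ≈ √3617.71 ≈ 60.1474
r ≈ 60.1474/19.4 ≈ 3.10038

r = 3.1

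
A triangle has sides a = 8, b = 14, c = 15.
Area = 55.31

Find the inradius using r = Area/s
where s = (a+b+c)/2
s = (8 + 14 + 15)/2 = 37/2 = 18.5
r = Area/s = 55.31/18.5 ≈ 2.98973

r = 2.99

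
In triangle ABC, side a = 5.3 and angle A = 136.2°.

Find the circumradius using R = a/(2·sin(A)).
R = a/(2·sin(A)) = 5.3/(2·sin(136.2°))
sin(136.2°) ≈ 0.692143
R ≈ 5.3/(2·0.692143) = 5.3/1.38429 ≈ 3.82869

R = 3.829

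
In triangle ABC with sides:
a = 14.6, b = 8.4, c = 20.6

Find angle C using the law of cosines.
c² = a² + b² − 2ab·cos(C)  ⇒  cos(C) = (a² + b² − c²)/(2ab)
cos(C) = (14.6² + 8.4² − 20.6²)/(2·14.6·8.4) = (213.16 + 70.56 − 424.36)/245.28 = -140.64/245.28 ≈ -0.573386
C = arccos(-0.573386) ≈ 124.987°

C = 125°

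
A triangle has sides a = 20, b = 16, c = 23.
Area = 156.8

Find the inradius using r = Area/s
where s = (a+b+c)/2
s = (20 + 16 + 23)/2 = 59/2 = 29.5
r = Area/s = 156.8/29.5 ≈ 5.31525

r = 5.315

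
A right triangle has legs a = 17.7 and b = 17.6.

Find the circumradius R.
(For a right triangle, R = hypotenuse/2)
Hypotenuse c = √(a² + b²) = √(313.29 + 309.76) = √623.05 ≈ 24.961
R = c/2 ≈ 24.961/2 ≈ 12.4805

R = 12.48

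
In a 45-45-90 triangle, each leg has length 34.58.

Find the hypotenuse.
In a 45-45-90 triangle the sides are in ratio 1 : 1 : √2, so hypotenuse = leg·√2.
Hypotenuse = 34.58·√2 ≈ 34.58·1.41421 ≈ 48.9035

Hypotenuse = 34.58√2 = 48.9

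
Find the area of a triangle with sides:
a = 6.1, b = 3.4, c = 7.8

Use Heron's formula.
s = (6.1 + 3.4 + 7.8)/2 = 17.3/2 = 8.65
s − a = 2.55, s − b = 5.25, s − c = 0.85
s(s−a)(s−b)(s−c) = 8.65·2.55·5.25·0.85 ≈ 98.4316
Area = √98.4316 ≈ 9.92127

Area = 9.921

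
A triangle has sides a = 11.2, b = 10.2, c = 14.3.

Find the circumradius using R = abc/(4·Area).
First find the area with Heron's formula.
s = (11.2 + 10.2 + 14.3)/2 = 17.85
Area = √(s(s−a)(s−b)(s−c)) = √(17.85·6.65·7.65·3.55) ≈ √3223.66 ≈ 56.7773
abc = 11.2·10.2·14.3 = 1633.632
R = abc/(4·Area) ≈ 1633.632/(4·56.7773) = 1633.632/227.109 ≈ 7.19315

R = 7.193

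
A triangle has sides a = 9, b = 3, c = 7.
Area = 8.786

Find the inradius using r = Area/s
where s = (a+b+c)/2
s = (9 + 3 + 7)/2 = 19/2 = 9.5
r = Area/s = 8.786/9.5 ≈ 0.924842

r = 0.9248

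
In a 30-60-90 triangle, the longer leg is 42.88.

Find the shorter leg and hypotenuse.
In a 30-60-90 triangle the sides are in ratio 1 : √3 : 2, so short leg = long leg/√3 and hypotenuse = 2·(short leg).
Short leg = 42.88/√3 ≈ 42.88/1.73205 ≈ 24.7568
Hypotenuse = 2·24.7568 ≈ 49.5136

Short leg = 24.76, Hypotenuse = 49.51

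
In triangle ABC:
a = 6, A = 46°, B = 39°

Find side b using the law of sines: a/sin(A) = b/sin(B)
a/sin(A) = b/sin(B)  ⇒  b = a·sin(B)/sin(A) = 6·sin(39°)/sin(46°)
sin(39°) ≈ 0.62932, sin(46°) ≈ 0.71934
b ≈ 6·0.62932/0.71934 ≈ 3.77592/0.71934 ≈ 5.24915

b = 5.249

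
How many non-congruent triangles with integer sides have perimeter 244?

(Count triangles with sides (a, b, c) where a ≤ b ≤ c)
Let a ≤ b ≤ c with a + b + c = 244. The only binding inequality is a + b > c, i.e. 244 − c > c, so c < 244/2; and c ≥ 244/3 since c is the largest side.
So 82 ≤ c ≤ 121. For each c, b runs from ⌈(244 − c)/2⌉ up to c (then a = 244 − b − c satisfies 1 ≤ a ≤ b automatically), giving c − ⌈(244 − c)/2⌉ + 1 choices.
Summing over c: 2 + 3 + 5 + 6 + … + 59 + 60  (40 terms, c = 82, …, 121) = 1240
Check (closed form: nearest integer to p²/48 for even p, (p+3)²/48 for odd p): 244²/48 = 59536/48 ≈ 1240.33 → 1240

1240 triangles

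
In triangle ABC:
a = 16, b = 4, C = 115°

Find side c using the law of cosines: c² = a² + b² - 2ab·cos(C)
c² = 16² + 4² − 2·16·4·cos(115°)
cos(115°) ≈ -0.422618
c² ≈ 256 + 16 − 128·(-0.422618) ≈ 272 + 54.0951 ≈ 326.095
c ≈ √326.095 ≈ 18.0581

c = 18.06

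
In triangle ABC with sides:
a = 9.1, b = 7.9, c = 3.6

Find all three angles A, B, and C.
Law of cosines for each angle (a² = 82.81, b² = 62.41, c² = 12.96):
cos(A) = (b² + c² − a²)/(2bc) = (62.41 + 12.96 − 82.81)/(2·7.9·3.6) = -7.44/56.88 ≈ -0.130802  ⇒  A ≈ 97.5159°
cos(B) = (a² + c² − b²)/(2ac) = (82.81 + 12.96 − 62.41)/(2·9.1·3.6) = 33.36/65.52 ≈ 0.509158  ⇒  B ≈ 59.3923°
cos(C) = (a² + b² − c²)/(2ab) = (82.81 + 62.41 − 12.96)/(2·9.1·7.9) = 132.26/143.78 ≈ 0.919878  ⇒  C ≈ 23.0918°
Check: A + B + C ≈ 180°

A = 97.52°, B = 59.39°, C = 23.09°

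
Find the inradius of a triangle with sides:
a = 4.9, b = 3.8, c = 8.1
r = Area/s where s is the semi-perimeter.
s = (4.9 + 3.8 + 8.1)/2 = 16.8/2 = 8.4
Area = √(s(s−a)(s−b)(s−c)) = √(8.4·3.5·4.6·0.3) ≈ √40.572 ≈ 6.36962
r ≈ 6.36962/8.4 ≈ 0.758288

r = 0.7583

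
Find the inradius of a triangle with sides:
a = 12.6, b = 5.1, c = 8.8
r = Area/s where s is the semi-perimeter.
s = (12.6 + 5.1 + 8.8)/2 = 26.5/2 = 13.25
Area = √(s(s−a)(s−b)(s−c)) = √(13.25·0.65·8.15·4.45) ≈ √312.354 ≈ 17.6735
r ≈ 17.6735/13.25 ≈ 1.33385

r = 1.334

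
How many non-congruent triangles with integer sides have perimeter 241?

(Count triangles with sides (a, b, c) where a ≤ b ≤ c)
Let a ≤ b ≤ c with a + b + c = 241. The only binding inequality is a + b > c, i.e. 241 − c > c, so c < 241/2; and c ≥ 241/3 since c is the largest side.
So 81 ≤ c ≤ 120. For each c, b runs from ⌈(241 − c)/2⌉ up to c (then a = 241 − b − c satisfies 1 ≤ a ≤ b automatically), giving c − ⌈(241 − c)/2⌉ + 1 choices.
Summing over c: 2 + 3 + 5 + 6 + … + 59 + 60  (40 terms, c = 81, …, 120) = 1240
Check (closed form: nearest integer to p²/48 for even p, (p+3)²/48 for odd p): (241+3)²/48 = 244²/48 = 59536/48 ≈ 1240.33 → 1240

1240 triangles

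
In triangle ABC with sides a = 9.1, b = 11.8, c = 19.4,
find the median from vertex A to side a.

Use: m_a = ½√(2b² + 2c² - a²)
m_a = ½√(2·11.8² + 2·19.4² − 9.1²) = ½√(2·139.24 + 2·376.36 − 82.81) = ½√(278.48 + 752.72 − 82.81) = ½√948.39
√948.39 ≈ 30.7959, so m_a ≈ 15.398

m_a = 15.4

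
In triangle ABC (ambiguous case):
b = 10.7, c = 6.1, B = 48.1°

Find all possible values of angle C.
b/sin(B) = c/sin(C)  ⇒  sin(C) = c·sin(B)/b = 6.1·sin(48.1°)/10.7
sin(48.1°) ≈ 0.744312
sin(C) ≈ 6.1·0.744312/10.7 ≈ 4.5403/10.7 ≈ 0.424327
Candidate 1: C₁ = arcsin(0.424327) ≈ 25.1081°  →  A = 180° − 48.1° − 25.1081° ≈ 106.792° > 0, valid
Candidate 2: C₂ = 180° − C₁ ≈ 154.892°  →  A = 180° − 48.1° − 154.892° ≈ -22.9919° ≤ 0, not a valid triangle

C = 25.11° (one solution)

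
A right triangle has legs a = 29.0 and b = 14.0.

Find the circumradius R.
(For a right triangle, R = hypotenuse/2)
Hypotenuse c = √(a² + b²) = √(841 + 196) = √1037 ≈ 32.2025
R = c/2 ≈ 32.2025/2 ≈ 16.1012

R = 16.1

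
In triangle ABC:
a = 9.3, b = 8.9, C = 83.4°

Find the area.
Two sides and the included angle (SAS): A = ½·a·b·sin(C) = ½·9.3·8.9·sin(83.4°)
sin(83.4°) ≈ 0.993373
A ≈ ½·82.77·0.993373 = 41.385·0.993373 ≈ 41.1107

Area = 41.11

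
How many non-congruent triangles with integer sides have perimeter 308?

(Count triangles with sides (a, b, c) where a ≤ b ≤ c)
Let a ≤ b ≤ c with a + b + c = 308. The only binding inequality is a + b > c, i.e. 308 − c > c, so c < 308/2; and c ≥ 308/3 since c is the largest side.
So 103 ≤ c ≤ 153. For each c, b runs from ⌈(308 − c)/2⌉ up to c (then a = 308 − b − c satisfies 1 ≤ a ≤ b automatically), giving c − ⌈(308 − c)/2⌉ + 1 choices.
Summing over c: 1 + 3 + 4 + 6 + … + 75 + 76  (51 terms, c = 103, …, 153) = 1976
Check (closed form: nearest integer to p²/48 for even p, (p+3)²/48 for odd p): 308²/48 = 94864/48 ≈ 1976.33 → 1976

1976 triangles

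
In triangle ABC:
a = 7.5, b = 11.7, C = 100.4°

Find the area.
Two sides and the included angle (SAS): A = ½·a·b·sin(C) = ½·7.5·11.7·sin(100.4°)
sin(100.4°) ≈ 0.983571
A ≈ ½·87.75·0.983571 = 43.875·0.983571 ≈ 43.1542

Area = 43.15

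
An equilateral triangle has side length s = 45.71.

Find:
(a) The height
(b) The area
(a) The height splits the triangle into two 30-60-90 halves: h = s·√3/2 = 45.71·1.73205/2 ≈ 79.172/2 ≈ 39.586
(b) Area = (√3/4)·s² = (√3/4)·45.71² = (√3/4)·2089.4041 ≈ 0.433013·2089.4041 ≈ 904.739

Height = 39.59, Area = 904.7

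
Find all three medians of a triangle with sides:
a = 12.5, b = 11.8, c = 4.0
Median formula: m_a = ½√(2b² + 2c² − a²) (and cyclically). a² = 156.25, b² = 139.24, c² = 16.
m_a = ½√(2·139.24 + 2·16 − 156.25) = ½√154.23 ≈ ½·12.4189 ≈ 6.20947
m_b = ½√(2·156.25 + 2·16 − 139.24) = ½√205.26 ≈ ½·14.3269 ≈ 7.16345
m_c = ½√(2·156.25 + 2·139.24 − 16) = ½√574.98 ≈ ½·23.9787 ≈ 11.9894

m_a = 6.209, m_b = 7.163, m_c = 11.99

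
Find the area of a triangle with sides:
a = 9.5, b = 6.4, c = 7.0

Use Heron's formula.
s = (9.5 + 6.4 + 7.0)/2 = 22.9/2 = 11.45
s − a = 1.95, s − b = 5.05, s − c = 4.45
s(s−a)(s−b)(s−c) = 11.45·1.95·5.05·4.45 ≈ 501.755
Area = √501.755 ≈ 22.3999

Area = 22.4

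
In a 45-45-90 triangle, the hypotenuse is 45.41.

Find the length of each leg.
In a 45-45-90 triangle hypotenuse = leg·√2, so leg = hypotenuse/√2.
Leg = 45.41/√2 ≈ 45.41/1.41421 ≈ 32.1097

Each leg = 32.11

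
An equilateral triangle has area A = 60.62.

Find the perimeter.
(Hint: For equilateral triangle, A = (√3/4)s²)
A = (√3/4)s²  ⇒  s² = 4A/√3 = 4·60.62/√3 = 242.48/1.73205 ≈ 139.996
s ≈ √139.996 ≈ 11.832
Perimeter = 3s ≈ 3·11.832 ≈ 35.496

Perimeter = 35.5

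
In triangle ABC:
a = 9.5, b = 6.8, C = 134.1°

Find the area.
Two sides and the included angle (SAS): A = ½·a·b·sin(C) = ½·9.5·6.8·sin(134.1°)
sin(134.1°) ≈ 0.718126
A ≈ ½·64.6·0.718126 = 32.3·0.718126 ≈ 23.1955

Area = 23.2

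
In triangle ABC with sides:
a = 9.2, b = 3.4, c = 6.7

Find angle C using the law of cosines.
c² = a² + b² − 2ab·cos(C)  ⇒  cos(C) = (a² + b² − c²)/(2ab)
cos(C) = (9.2² + 3.4² − 6.7²)/(2·9.2·3.4) = (84.64 + 11.56 − 44.89)/62.56 = 51.31/62.56 ≈ 0.820173
C = arccos(0.820173) ≈ 34.8979°

C = 34.9°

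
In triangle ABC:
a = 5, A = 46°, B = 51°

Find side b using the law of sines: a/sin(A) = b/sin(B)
a/sin(A) = b/sin(B)  ⇒  b = a·sin(B)/sin(A) = 5·sin(51°)/sin(46°)
sin(51°) ≈ 0.777146, sin(46°) ≈ 0.71934
b ≈ 5·0.777146/0.71934 ≈ 3.88573/0.71934 ≈ 5.4018

b = 5.402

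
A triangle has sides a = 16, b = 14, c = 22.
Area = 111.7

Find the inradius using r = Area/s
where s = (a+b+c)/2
s = (16 + 14 + 22)/2 = 52/2 = 26
r = Area/s = 111.7/26 ≈ 4.29615

r = 4.296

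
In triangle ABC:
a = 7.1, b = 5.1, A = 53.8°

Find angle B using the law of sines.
a/sin(A) = b/sin(B)  ⇒  sin(B) = b·sin(A)/a = 5.1·sin(53.8°)/7.1
sin(53.8°) ≈ 0.80696
sin(B) ≈ 5.1·0.80696/7.1 ≈ 4.1155/7.1 ≈ 0.579648
B = arcsin(0.579648) ≈ 35.4258°
(Since b ≤ a we need B ≤ A, so the obtuse alternative 180° − 35.4258° ≈ 144.574° is rejected.)

B = 35.43°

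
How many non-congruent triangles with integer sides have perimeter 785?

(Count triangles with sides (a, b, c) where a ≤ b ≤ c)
Let a ≤ b ≤ c with a + b + c = 785. The only binding inequality is a + b > c, i.e. 785 − c > c, so c < 785/2; and c ≥ 785/3 since c is the largest side.
So 262 ≤ c ≤ 392. For each c, b runs from ⌈(785 − c)/2⌉ up to c (then a = 785 − b − c satisfies 1 ≤ a ≤ b automatically), giving c − ⌈(785 − c)/2⌉ + 1 choices.
Summing over c: 1 + 3 + 4 + 6 + … + 195 + 196  (131 terms, c = 262, …, 392) = 12936
Check (closed form: nearest integer to p²/48 for even p, (p+3)²/48 for odd p): (785+3)²/48 = 788²/48 = 620944/48 ≈ 12936.33 → 12936

12936 triangles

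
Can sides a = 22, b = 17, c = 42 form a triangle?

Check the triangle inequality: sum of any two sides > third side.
a + b vs c: 22 + 17 = 39 ≤ 42  ✗
a + c vs b: 22 + 42 = 64 > 17  ✓
b + c vs a: 17 + 42 = 59 > 22  ✓

No: 22 + 17 = 39 is not > 42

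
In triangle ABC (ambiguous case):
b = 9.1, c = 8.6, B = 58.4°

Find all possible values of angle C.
b/sin(B) = c/sin(C)  ⇒  sin(C) = c·sin(B)/b = 8.6·sin(58.4°)/9.1
sin(58.4°) ≈ 0.851727
sin(C) ≈ 8.6·0.851727/9.1 ≈ 7.32485/9.1 ≈ 0.804929
Candidate 1: C₁ = arcsin(0.804929) ≈ 53.6034°  →  A = 180° − 58.4° − 53.6034° ≈ 67.9966° > 0, valid
Candidate 2: C₂ = 180° − C₁ ≈ 126.397°  →  A = 180° − 58.4° − 126.397° ≈ -4.7966° ≤ 0, not a valid triangle

C = 53.6° (one solution)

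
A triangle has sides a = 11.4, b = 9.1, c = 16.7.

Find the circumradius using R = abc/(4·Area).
First find the area with Heron's formula.
s = (11.4 + 9.1 + 16.7)/2 = 18.6
Area = √(s(s−a)(s−b)(s−c)) = √(18.6·7.2·9.5·1.9) ≈ √2417.26 ≈ 49.1656
abc = 11.4·9.1·16.7 = 1732.458
R = abc/(4·Area) ≈ 1732.458/(4·49.1656) = 1732.458/196.662 ≈ 8.8093

R = 8.809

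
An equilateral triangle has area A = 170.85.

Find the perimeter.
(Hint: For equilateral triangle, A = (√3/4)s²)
A = (√3/4)s²  ⇒  s² = 4A/√3 = 4·170.85/√3 = 683.4/1.73205 ≈ 394.561
s ≈ √394.561 ≈ 19.8636
Perimeter = 3s ≈ 3·19.8636 ≈ 59.5907

Perimeter = 59.59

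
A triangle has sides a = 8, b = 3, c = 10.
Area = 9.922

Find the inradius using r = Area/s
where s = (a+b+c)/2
s = (8 + 3 + 10)/2 = 21/2 = 10.5
r = Area/s = 9.922/10.5 ≈ 0.944952

r = 0.945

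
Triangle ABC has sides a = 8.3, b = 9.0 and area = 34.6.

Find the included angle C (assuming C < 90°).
Area = ½·a·b·sin(C)  ⇒  sin(C) = 2·Area/(a·b) = 2·34.6/(8.3·9.0) = 69.2/74.7 ≈ 0.926372
C = arcsin(0.926372) ≈ 67.8762° (taking the acute solution since C < 90°)

C = 67.88°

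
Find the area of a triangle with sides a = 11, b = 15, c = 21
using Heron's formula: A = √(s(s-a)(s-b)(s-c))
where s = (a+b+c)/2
s = (11 + 15 + 21)/2 = 47/2 = 23.5
s − a = 12.5, s − b = 8.5, s − c = 2.5
s(s−a)(s−b)(s−c) = 23.5·12.5·8.5·2.5 = 6242.1875
Area = √6242.1875 ≈ 79.0075

s = 23.5, Area = 79.01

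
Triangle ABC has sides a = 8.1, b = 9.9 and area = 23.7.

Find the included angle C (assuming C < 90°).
Area = ½·a·b·sin(C)  ⇒  sin(C) = 2·Area/(a·b) = 2·23.7/(8.1·9.9) = 47.4/80.19 ≈ 0.591096
C = arcsin(0.591096) ≈ 36.2348° (taking the acute solution since C < 90°)

C = 36.23°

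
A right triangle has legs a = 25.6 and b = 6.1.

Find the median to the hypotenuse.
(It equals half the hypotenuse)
Hypotenuse c = √(a² + b²) = √(655.36 + 37.21) = √692.57 ≈ 26.3167
Median to hypotenuse = c/2 ≈ 26.3167/2 ≈ 13.1584

Median = 13.16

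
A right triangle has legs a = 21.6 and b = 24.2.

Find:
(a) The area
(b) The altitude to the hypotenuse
(a) The legs are perpendicular, so Area = ½·a·b = ½·21.6·24.2 = ½·522.72 = 261.36
(b) Hypotenuse c = √(a² + b²) = √(466.56 + 585.64) = √1052.2 ≈ 32.4376
    Area = ½·c·h_c  ⇒  h_c = 2·Area/c = 522.72/32.4376 ≈ 16.1146

Area = 261.36, h_c = 16.11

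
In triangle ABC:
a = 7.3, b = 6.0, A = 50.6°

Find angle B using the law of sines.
a/sin(A) = b/sin(B)  ⇒  sin(B) = b·sin(A)/a = 6.0·sin(50.6°)/7.3
sin(50.6°) ≈ 0.772734
sin(B) ≈ 6.0·0.772734/7.3 ≈ 4.6364/7.3 ≈ 0.635123
B = arcsin(0.635123) ≈ 39.4291°
(Since b ≤ a we need B ≤ A, so the obtuse alternative 180° − 39.4291° ≈ 140.571° is rejected.)

B = 39.43°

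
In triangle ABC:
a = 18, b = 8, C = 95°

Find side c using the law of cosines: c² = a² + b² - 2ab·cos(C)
c² = 18² + 8² − 2·18·8·cos(95°)
cos(95°) ≈ -0.0871557
c² ≈ 324 + 64 − 288·(-0.0871557) ≈ 388 + 25.1009 ≈ 413.101
c ≈ √413.101 ≈ 20.3249

c = 20.32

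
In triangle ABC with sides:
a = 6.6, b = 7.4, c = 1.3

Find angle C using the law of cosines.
c² = a² + b² − 2ab·cos(C)  ⇒  cos(C) = (a² + b² − c²)/(2ab)
cos(C) = (6.6² + 7.4² − 1.3²)/(2·6.6·7.4) = (43.56 + 54.76 − 1.69)/97.68 = 96.63/97.68 ≈ 0.989251
C = arccos(0.989251) ≈ 8.40851°

C = 8.409°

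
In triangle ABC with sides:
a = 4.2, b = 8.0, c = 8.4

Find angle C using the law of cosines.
c² = a² + b² − 2ab·cos(C)  ⇒  cos(C) = (a² + b² − c²)/(2ab)
cos(C) = (4.2² + 8.0² − 8.4²)/(2·4.2·8.0) = (17.64 + 64 − 70.56)/67.2 = 11.08/67.2 ≈ 0.164881
C = arccos(0.164881) ≈ 80.5097°

C = 80.51°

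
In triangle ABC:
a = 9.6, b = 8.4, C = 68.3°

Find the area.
Two sides and the included angle (SAS): A = ½·a·b·sin(C) = ½·9.6·8.4·sin(68.3°)
sin(68.3°) ≈ 0.929133
A ≈ ½·80.64·0.929133 = 40.32·0.929133 ≈ 37.4626

Area = 37.46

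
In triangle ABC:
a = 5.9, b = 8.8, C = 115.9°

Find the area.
Two sides and the included angle (SAS): A = ½·a·b·sin(C) = ½·5.9·8.8·sin(115.9°)
sin(115.9°) ≈ 0.899558
A ≈ ½·51.92·0.899558 = 25.96·0.899558 ≈ 23.3525

Area = 23.35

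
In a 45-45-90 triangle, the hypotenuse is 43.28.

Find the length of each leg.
In a 45-45-90 triangle hypotenuse = leg·√2, so leg = hypotenuse/√2.
Leg = 43.28/√2 ≈ 43.28/1.41421 ≈ 30.6036

Each leg = 30.6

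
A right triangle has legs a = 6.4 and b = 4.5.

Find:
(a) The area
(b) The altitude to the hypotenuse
(a) The legs are perpendicular, so Area = ½·a·b = ½·6.4·4.5 = ½·28.8 = 14.4
(b) Hypotenuse c = √(a² + b²) = √(40.96 + 20.25) = √61.21 ≈ 7.82368
    Area = ½·c·h_c  ⇒  h_c = 2·Area/c = 28.8/7.82368 ≈ 3.68113

Area = 14.4, h_c = 3.681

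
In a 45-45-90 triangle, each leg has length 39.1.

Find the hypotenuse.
In a 45-45-90 triangle the sides are in ratio 1 : 1 : √2, so hypotenuse = leg·√2.
Hypotenuse = 39.1·√2 ≈ 39.1·1.41421 ≈ 55.2958

Hypotenuse = 39.1√2 = 55.3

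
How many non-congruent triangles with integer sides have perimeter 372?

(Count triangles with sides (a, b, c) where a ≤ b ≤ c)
Let a ≤ b ≤ c with a + b + c = 372. The only binding inequality is a + b > c, i.e. 372 − c > c, so c < 372/2; and c ≥ 372/3 since c is the largest side.
So 124 ≤ c ≤ 185. For each c, b runs from ⌈(372 − c)/2⌉ up to c (then a = 372 − b − c satisfies 1 ≤ a ≤ b automatically), giving c − ⌈(372 − c)/2⌉ + 1 choices.
Summing over c: 1 + 2 + 4 + 5 + … + 91 + 92  (62 terms, c = 124, …, 185) = 2883
Check (closed form: nearest integer to p²/48 for even p, (p+3)²/48 for odd p): 372²/48 = 138384/48 ≈ 2883.00 → 2883

2883 triangles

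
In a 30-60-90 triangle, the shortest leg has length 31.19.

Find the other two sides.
In a 30-60-90 triangle the sides are in ratio 1 : √3 : 2 (short leg : long leg : hypotenuse).
Long leg = 31.19·√3 ≈ 31.19·1.73205 ≈ 54.0227
Hypotenuse = 2·31.19 = 62.38

Long leg = 31.19√3 = 54.02, Hypotenuse = 62.38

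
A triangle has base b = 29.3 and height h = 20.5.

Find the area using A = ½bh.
A = ½·b·h = ½·29.3·20.5 = ½·600.65 = 300.325

Area = 300.325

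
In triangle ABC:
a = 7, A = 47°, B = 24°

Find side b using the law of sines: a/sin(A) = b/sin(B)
a/sin(A) = b/sin(B)  ⇒  b = a·sin(B)/sin(A) = 7·sin(24°)/sin(47°)
sin(24°) ≈ 0.406737, sin(47°) ≈ 0.731354
b ≈ 7·0.406737/0.731354 ≈ 2.84716/0.731354 ≈ 3.893

b = 3.893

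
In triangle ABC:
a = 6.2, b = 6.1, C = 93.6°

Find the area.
Two sides and the included angle (SAS): A = ½·a·b·sin(C) = ½·6.2·6.1·sin(93.6°)
sin(93.6°) ≈ 0.998027
A ≈ ½·37.82·0.998027 = 18.91·0.998027 ≈ 18.8727

Area = 18.87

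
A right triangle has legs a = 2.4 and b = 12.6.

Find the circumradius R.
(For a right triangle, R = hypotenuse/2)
Hypotenuse c = √(a² + b²) = √(5.76 + 158.76) = √164.52 ≈ 12.8265
R = c/2 ≈ 12.8265/2 ≈ 6.41327

R = 6.413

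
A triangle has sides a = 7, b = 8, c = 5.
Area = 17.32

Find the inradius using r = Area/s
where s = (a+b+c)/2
s = (7 + 8 + 5)/2 = 20/2 = 10
r = Area/s = 17.32/10 ≈ 1.732

r = 1.732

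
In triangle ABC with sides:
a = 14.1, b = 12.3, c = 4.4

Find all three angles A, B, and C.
Law of cosines for each angle (a² = 198.81, b² = 151.29, c² = 19.36):
cos(A) = (b² + c² − a²)/(2bc) = (151.29 + 19.36 − 198.81)/(2·12.3·4.4) = -28.16/108.24 ≈ -0.260163  ⇒  A ≈ 105.08°
cos(B) = (a² + c² − b²)/(2ac) = (198.81 + 19.36 − 151.29)/(2·14.1·4.4) = 66.88/124.08 ≈ 0.539007  ⇒  B ≈ 57.3839°
cos(C) = (a² + b² − c²)/(2ab) = (198.81 + 151.29 − 19.36)/(2·14.1·12.3) = 330.74/346.86 ≈ 0.953526  ⇒  C ≈ 17.5364°
Check: A + B + C ≈ 180°

A = 105.1°, B = 57.38°, C = 17.54°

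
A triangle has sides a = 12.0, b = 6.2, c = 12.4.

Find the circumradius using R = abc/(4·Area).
First find the area with Heron's formula.
s = (12.0 + 6.2 + 12.4)/2 = 15.3
Area = √(s(s−a)(s−b)(s−c)) = √(15.3·3.3·9.1·2.9) ≈ √1332.43 ≈ 36.5025
abc = 12.0·6.2·12.4 = 922.56
R = abc/(4·Area) ≈ 922.56/(4·36.5025) = 922.56/146.01 ≈ 6.31847

R = 6.318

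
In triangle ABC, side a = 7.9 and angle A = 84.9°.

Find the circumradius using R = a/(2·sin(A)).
R = a/(2·sin(A)) = 7.9/(2·sin(84.9°))
sin(84.9°) ≈ 0.996041
R ≈ 7.9/(2·0.996041) = 7.9/1.99208 ≈ 3.9657

R = 3.966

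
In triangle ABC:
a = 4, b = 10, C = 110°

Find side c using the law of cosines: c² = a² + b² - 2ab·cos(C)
c² = 4² + 10² − 2·4·10·cos(110°)
cos(110°) ≈ -0.34202
c² ≈ 16 + 100 − 80·(-0.34202) ≈ 116 + 27.3616 ≈ 143.362
c ≈ √143.362 ≈ 11.9734

c = 11.97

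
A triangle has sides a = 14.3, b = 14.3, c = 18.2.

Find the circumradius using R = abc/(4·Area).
First find the area with Heron's formula.
s = (14.3 + 14.3 + 18.2)/2 = 23.4
Area = √(s(s−a)(s−b)(s−c)) = √(23.4·9.1·9.1·5.2) ≈ √10076.3 ≈ 100.381
abc = 14.3·14.3·18.2 = 3721.718
R = abc/(4·Area) ≈ 3721.718/(4·100.381) = 3721.718/401.524 ≈ 9.26899

R = 9.269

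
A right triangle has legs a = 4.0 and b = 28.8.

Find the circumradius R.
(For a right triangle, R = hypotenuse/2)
Hypotenuse c = √(a² + b²) = √(16 + 829.44) = √845.44 ≈ 29.0765
R = c/2 ≈ 29.0765/2 ≈ 14.5382

R = 14.54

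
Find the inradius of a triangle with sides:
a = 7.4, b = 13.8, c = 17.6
r = Area/s where s is the semi-perimeter.
s = (7.4 + 13.8 + 17.6)/2 = 38.8/2 = 19.4
Area = √(s(s−a)(s−b)(s−c)) = √(19.4·12·5.6·1.8) ≈ √2346.62 ≈ 48.442
r ≈ 48.442/19.4 ≈ 2.49701

r = 2.497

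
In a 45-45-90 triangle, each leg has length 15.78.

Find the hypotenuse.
In a 45-45-90 triangle the sides are in ratio 1 : 1 : √2, so hypotenuse = leg·√2.
Hypotenuse = 15.78·√2 ≈ 15.78·1.41421 ≈ 22.3163

Hypotenuse = 15.78√2 = 22.32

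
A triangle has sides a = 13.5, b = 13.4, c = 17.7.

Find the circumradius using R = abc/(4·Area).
First find the area with Heron's formula.
s = (13.5 + 13.4 + 17.7)/2 = 22.3
Area = √(s(s−a)(s−b)(s−c)) = √(22.3·8.8·8.9·4.6) ≈ √8034.07 ≈ 89.6329
abc = 13.5·13.4·17.7 = 3201.93
R = abc/(4·Area) ≈ 3201.93/(4·89.6329) = 3201.93/358.532 ≈ 8.93067

R = 8.931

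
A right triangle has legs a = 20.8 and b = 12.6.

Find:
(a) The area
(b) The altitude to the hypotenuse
(a) The legs are perpendicular, so Area = ½·a·b = ½·20.8·12.6 = ½·262.08 = 131.04
(b) Hypotenuse c = √(a² + b²) = √(432.64 + 158.76) = √591.4 ≈ 24.3187
    Area = ½·c·h_c  ⇒  h_c = 2·Area/c = 262.08/24.3187 ≈ 10.7769

Area = 131.04, h_c = 10.78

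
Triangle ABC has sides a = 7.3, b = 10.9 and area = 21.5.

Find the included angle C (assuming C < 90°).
Area = ½·a·b·sin(C)  ⇒  sin(C) = 2·Area/(a·b) = 2·21.5/(7.3·10.9) = 43/79.57 ≈ 0.540405
C = arcsin(0.540405) ≈ 32.7112° (taking the acute solution since C < 90°)

C = 32.71°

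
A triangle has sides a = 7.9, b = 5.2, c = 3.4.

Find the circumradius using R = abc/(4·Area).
First find the area with Heron's formula.
s = (7.9 + 5.2 + 3.4)/2 = 8.25
Area = √(s(s−a)(s−b)(s−c)) = √(8.25·0.35·3.05·4.85) ≈ √42.7133 ≈ 6.53554
abc = 7.9·5.2·3.4 = 139.672
R = abc/(4·Area) ≈ 139.672/(4·6.53554) = 139.672/26.1422 ≈ 5.34278

R = 5.343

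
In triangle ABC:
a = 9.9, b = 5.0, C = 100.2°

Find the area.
Two sides and the included angle (SAS): A = ½·a·b·sin(C) = ½·9.9·5.0·sin(100.2°)
sin(100.2°) ≈ 0.984196
A ≈ ½·49.5·0.984196 = 24.75·0.984196 ≈ 24.3588

Area = 24.36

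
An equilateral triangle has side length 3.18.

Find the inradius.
r = Area/s with s the semi-perimeter.
Area = (√3/4)·3.18² = (√3/4)·10.1124 ≈ 0.433013·10.1124 ≈ 4.3788
s = 3·3.18/2 = 4.77
r ≈ 4.3788/4.77 ≈ 0.917987
(Equivalently r = side/(2√3) = 3.18/3.4641 ≈ 0.917987.)

r = 0.918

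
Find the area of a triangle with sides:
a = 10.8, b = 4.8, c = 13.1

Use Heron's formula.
s = (10.8 + 4.8 + 13.1)/2 = 28.7/2 = 14.35
s − a = 3.55, s − b = 9.55, s − c = 1.25
s(s−a)(s−b)(s−c) = 14.35·3.55·9.55·1.25 ≈ 608.126
Area = √608.126 ≈ 24.6602

Area = 24.66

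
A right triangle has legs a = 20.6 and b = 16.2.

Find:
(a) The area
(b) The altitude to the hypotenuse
(a) The legs are perpendicular, so Area = ½·a·b = ½·20.6·16.2 = ½·333.72 = 166.86
(b) Hypotenuse c = √(a² + b²) = √(424.36 + 262.44) = √686.8 ≈ 26.2069
    Area = ½·c·h_c  ⇒  h_c = 2·Area/c = 333.72/26.2069 ≈ 12.7341

Area = 166.86, h_c = 12.73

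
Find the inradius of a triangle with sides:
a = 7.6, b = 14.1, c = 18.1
r = Area/s where s is the semi-perimeter.
s = (7.6 + 14.1 + 18.1)/2 = 39.8/2 = 19.9
Area = √(s(s−a)(s−b)(s−c)) = √(19.9·12.3·5.8·1.8) ≈ √2555.4 ≈ 50.551
r ≈ 50.551/19.9 ≈ 2.54025

r = 2.54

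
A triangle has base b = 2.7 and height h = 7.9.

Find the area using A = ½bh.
A = ½·b·h = ½·2.7·7.9 = ½·21.33 = 10.665

Area = 10.665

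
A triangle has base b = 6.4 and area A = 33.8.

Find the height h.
A = ½·b·h  ⇒  h = 2A/b = 2·33.8/6.4 = 67.6/6.4 ≈ 10.5625

h = 10.56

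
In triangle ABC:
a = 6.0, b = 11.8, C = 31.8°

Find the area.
Two sides and the included angle (SAS): A = ½·a·b·sin(C) = ½·6.0·11.8·sin(31.8°)
sin(31.8°) ≈ 0.526956
A ≈ ½·70.8·0.526956 = 35.4·0.526956 ≈ 18.6542

Area = 18.65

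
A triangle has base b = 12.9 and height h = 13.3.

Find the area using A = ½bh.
A = ½·b·h = ½·12.9·13.3 = ½·171.57 = 85.785

Area = 85.785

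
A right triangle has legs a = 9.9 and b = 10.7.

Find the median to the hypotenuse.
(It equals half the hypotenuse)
Hypotenuse c = √(a² + b²) = √(98.01 + 114.49) = √212.5 ≈ 14.5774
Median to hypotenuse = c/2 ≈ 14.5774/2 ≈ 7.28869

Median = 7.289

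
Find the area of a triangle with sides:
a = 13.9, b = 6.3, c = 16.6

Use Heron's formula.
s = (13.9 + 6.3 + 16.6)/2 = 36.8/2 = 18.4
s − a = 4.5, s − b = 12.1, s − c = 1.8
s(s−a)(s−b)(s−c) = 18.4·4.5·12.1·1.8 ≈ 1803.38
Area = √1803.38 ≈ 42.4663

Area = 42.47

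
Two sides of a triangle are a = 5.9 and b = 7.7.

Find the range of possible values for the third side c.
Triangle inequality: |a − b| < c < a + b
|a − b| = |5.9 − 7.7| = 1.8
a + b = 5.9 + 7.7 = 13.6

1.8 < c < 13.6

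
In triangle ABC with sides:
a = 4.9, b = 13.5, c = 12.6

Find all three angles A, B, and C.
Law of cosines for each angle (a² = 24.01, b² = 182.25, c² = 158.76):
cos(A) = (b² + c² − a²)/(2bc) = (182.25 + 158.76 − 24.01)/(2·13.5·12.6) = 317/340.2 ≈ 0.931805  ⇒  A ≈ 21.2821°
cos(B) = (a² + c² − b²)/(2ac) = (24.01 + 158.76 − 182.25)/(2·4.9·12.6) = 0.52/123.48 ≈ 0.00421121  ⇒  B ≈ 89.7587°
cos(C) = (a² + b² − c²)/(2ab) = (24.01 + 182.25 − 158.76)/(2·4.9·13.5) = 47.5/132.3 ≈ 0.359033  ⇒  C ≈ 68.9592°
Check: A + B + C ≈ 180°

A = 21.28°, B = 89.76°, C = 68.96°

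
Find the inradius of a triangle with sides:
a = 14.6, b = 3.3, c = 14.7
r = Area/s where s is the semi-perimeter.
s = (14.6 + 3.3 + 14.7)/2 = 32.6/2 = 16.3
Area = √(s(s−a)(s−b)(s−c)) = √(16.3·1.7·13·1.6) ≈ √576.368 ≈ 24.0077
r ≈ 24.0077/16.3 ≈ 1.47286

r = 1.473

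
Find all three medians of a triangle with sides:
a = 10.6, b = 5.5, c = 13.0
Median formula: m_a = ½√(2b² + 2c² − a²) (and cyclically). a² = 112.36, b² = 30.25, c² = 169.
m_a = ½√(2·30.25 + 2·169 − 112.36) = ½√286.14 ≈ ½·16.9157 ≈ 8.45784
m_b = ½√(2·112.36 + 2·169 − 30.25) = ½√532.47 ≈ ½·23.0753 ≈ 11.5377
m_c = ½√(2·112.36 + 2·30.25 − 169) = ½√116.22 ≈ ½·10.7805 ≈ 5.39027

m_a = 8.458, m_b = 11.54, m_c = 5.39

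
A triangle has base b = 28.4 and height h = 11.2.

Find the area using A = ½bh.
A = ½·b·h = ½·28.4·11.2 = ½·318.08 = 159.04

Area = 159.04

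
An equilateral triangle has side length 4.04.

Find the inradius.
r = Area/s with s the semi-perimeter.
Area = (√3/4)·4.04² = (√3/4)·16.3216 ≈ 0.433013·16.3216 ≈ 7.06746
s = 3·4.04/2 = 6.06
r ≈ 7.06746/6.06 ≈ 1.16625
(Equivalently r = side/(2√3) = 4.04/3.4641 ≈ 1.16625.)

r = 1.166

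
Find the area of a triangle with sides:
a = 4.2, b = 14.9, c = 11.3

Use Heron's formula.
s = (4.2 + 14.9 + 11.3)/2 = 30.4/2 = 15.2
s − a = 11, s − b = 0.3, s − c = 3.9
s(s−a)(s−b)(s−c) = 15.2·11·0.3·3.9 ≈ 195.624
Area = √195.624 ≈ 13.9866

Area = 13.99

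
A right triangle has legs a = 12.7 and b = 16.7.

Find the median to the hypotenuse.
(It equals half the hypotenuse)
Hypotenuse c = √(a² + b²) = √(161.29 + 278.89) = √440.18 ≈ 20.9805
Median to hypotenuse = c/2 ≈ 20.9805/2 ≈ 10.4902

Median = 10.49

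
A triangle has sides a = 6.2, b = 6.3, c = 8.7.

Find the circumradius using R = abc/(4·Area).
First find the area with Heron's formula.
s = (6.2 + 6.3 + 8.7)/2 = 10.6
Area = √(s(s−a)(s−b)(s−c)) = √(10.6·4.4·4.3·1.9) ≈ √381.049 ≈ 19.5205
abc = 6.2·6.3·8.7 = 339.822
R = abc/(4·Area) ≈ 339.822/(4·19.5205) = 339.822/78.0819 ≈ 4.35212

R = 4.352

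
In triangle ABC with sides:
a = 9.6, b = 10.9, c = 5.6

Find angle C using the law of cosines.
c² = a² + b² − 2ab·cos(C)  ⇒  cos(C) = (a² + b² − c²)/(2ab)
cos(C) = (9.6² + 10.9² − 5.6²)/(2·9.6·10.9) = (92.16 + 118.81 − 31.36)/209.28 = 179.61/209.28 ≈ 0.858228
C = arccos(0.858228) ≈ 30.8818°

C = 30.88°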